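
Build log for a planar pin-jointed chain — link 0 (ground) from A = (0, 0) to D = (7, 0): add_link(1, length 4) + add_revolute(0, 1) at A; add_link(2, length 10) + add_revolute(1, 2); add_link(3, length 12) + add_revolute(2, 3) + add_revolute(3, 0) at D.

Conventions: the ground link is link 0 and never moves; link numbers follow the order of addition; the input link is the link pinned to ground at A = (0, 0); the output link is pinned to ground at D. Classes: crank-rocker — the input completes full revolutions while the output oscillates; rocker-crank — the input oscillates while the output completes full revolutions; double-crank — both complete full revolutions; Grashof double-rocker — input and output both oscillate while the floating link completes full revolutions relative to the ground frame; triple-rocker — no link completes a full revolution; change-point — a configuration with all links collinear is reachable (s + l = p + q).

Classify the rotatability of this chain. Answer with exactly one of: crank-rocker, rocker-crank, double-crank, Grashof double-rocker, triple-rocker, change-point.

lengths: ground=7, input=4, coupler=10, output=12
sorted: s=4 (shortest), l=12 (longest), p+q=17
s + l = 16 vs p + q = 17
s + l < p + q (Grashof) with shortest = input link → crank-rocker

crank-rocker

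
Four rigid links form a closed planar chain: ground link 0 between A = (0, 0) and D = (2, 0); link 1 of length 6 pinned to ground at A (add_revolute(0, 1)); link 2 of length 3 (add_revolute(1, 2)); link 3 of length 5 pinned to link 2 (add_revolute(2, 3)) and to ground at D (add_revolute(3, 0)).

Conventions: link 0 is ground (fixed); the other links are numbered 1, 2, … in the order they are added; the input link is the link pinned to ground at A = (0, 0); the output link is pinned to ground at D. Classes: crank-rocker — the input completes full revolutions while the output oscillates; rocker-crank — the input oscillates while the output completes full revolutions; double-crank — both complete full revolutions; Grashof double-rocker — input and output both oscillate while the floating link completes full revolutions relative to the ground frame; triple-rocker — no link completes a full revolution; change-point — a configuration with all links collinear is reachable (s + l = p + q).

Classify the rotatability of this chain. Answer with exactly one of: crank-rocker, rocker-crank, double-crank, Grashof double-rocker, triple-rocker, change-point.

lengths: ground=2, input=6, coupler=3, output=5
sorted: s=2 (shortest), l=6 (longest), p+q=8
s + l = 8 vs p + q = 8
s + l = p + q → change-point (collinear configuration reachable)

change-point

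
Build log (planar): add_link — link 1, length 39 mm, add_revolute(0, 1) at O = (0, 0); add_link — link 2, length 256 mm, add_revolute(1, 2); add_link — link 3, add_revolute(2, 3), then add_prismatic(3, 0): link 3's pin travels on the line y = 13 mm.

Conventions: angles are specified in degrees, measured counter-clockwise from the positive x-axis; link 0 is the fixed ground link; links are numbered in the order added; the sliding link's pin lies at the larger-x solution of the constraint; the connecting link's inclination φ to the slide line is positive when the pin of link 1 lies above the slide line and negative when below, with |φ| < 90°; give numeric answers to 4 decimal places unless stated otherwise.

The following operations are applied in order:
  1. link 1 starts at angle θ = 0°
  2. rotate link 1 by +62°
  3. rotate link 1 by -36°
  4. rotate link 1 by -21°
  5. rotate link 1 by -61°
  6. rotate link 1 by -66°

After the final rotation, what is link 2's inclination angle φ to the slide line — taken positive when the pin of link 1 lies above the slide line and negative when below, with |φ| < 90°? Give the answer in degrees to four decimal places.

geometry: r = 39 mm, L = 256 mm, e = 13 mm; θ starts at 0°
rotate link 1 by +62°: θ ← 0° +62° = 62°
rotate link 1 by -36°: θ ← 62° -36° = 26°
rotate link 1 by -21°: θ ← 26° -21° = 5°
rotate link 1 by -61°: θ ← 5° -61° = -56°
rotate link 1 by -66°: θ ← -56° -66° = -122°
h = r sin θ − e = -33.073876 − 13 = -46.073876
sin φ = h / L = -46.073876 / 256 = -0.17997608
φ = arcsin(-0.17997608) = -10.368366°

-10.3684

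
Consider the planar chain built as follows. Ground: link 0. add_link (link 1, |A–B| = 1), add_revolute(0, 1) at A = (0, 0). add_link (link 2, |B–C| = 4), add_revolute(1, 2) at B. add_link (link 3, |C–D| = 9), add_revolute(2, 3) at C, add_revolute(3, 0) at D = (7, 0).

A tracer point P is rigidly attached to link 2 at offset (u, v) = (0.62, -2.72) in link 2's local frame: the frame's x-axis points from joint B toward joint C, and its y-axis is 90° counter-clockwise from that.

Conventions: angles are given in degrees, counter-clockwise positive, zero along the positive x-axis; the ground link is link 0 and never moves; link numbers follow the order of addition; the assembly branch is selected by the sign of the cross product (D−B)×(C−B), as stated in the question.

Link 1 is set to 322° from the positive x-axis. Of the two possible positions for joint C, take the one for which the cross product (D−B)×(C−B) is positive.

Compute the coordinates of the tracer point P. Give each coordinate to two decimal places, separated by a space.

A=(0,0), D=(7.00,0)
B = A + 1.00·(cos322°, sin322°) = (0.7880, -0.6157)
|BD| = 6.2424
circle(B,4.00) ∩ circle(D,9.00): a=-2.0851, h=3.4136
  candidates: C₊=(-1.6236,2.5756) cross=21.309; C₋=(-0.9503,-4.2182) cross=-21.309
  branch + wants cross > 0 → take C=(-1.6236,2.5756) (cross=21.309)
ex = (C−B)/|BC| = (-0.6029,0.7978); ey = (-0.7978,-0.6029)
P = B + 0.62·ex + -2.72·ey = (2.5843,1.5189)

2.58 1.52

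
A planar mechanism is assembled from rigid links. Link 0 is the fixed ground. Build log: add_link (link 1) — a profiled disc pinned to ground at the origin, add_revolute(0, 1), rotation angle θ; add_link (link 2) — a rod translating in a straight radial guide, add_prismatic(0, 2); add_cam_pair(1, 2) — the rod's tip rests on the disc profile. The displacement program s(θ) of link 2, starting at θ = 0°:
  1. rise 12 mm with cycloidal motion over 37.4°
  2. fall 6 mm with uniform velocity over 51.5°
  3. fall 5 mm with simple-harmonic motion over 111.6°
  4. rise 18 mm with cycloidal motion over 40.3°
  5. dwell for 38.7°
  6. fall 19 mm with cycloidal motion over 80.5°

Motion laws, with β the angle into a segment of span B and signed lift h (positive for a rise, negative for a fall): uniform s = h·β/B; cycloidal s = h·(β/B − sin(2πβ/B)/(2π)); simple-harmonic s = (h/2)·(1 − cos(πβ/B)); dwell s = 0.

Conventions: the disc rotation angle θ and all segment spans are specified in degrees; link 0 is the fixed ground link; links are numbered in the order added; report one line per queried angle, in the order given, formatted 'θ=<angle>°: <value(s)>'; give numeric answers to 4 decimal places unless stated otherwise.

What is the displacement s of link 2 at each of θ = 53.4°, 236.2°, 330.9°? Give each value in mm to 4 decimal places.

seg 1 [0°–37.4°] cycloidal, h=12: full span → s += 12 → s = 12.0000
seg 2 [37.4°–88.9°] uniform, h=-6: θ=53.4° here. β=16, B=51.5. -6·16/51.5 = -1.8641 → s = 10.1359
seg 2 [37.4°–88.9°] uniform, h=-6: full span → s += -6 → s = 6.0000
seg 3 [88.9°–200.5°] simple-harmonic, h=-5: full span → s += -5 → s = 1.0000
seg 4 [200.5°–240.8°] cycloidal, h=18: θ=236.2° here. β=35.7, B=40.3. 18·(0.8859 − sin(2π·0.8859)/(2π)) = 17.8283 → s = 18.8283
seg 4 [200.5°–240.8°] cycloidal, h=18: full span → s += 18 → s = 19.0000
seg 5 [240.8°–279.5°] dwell: s stays 19.0000
seg 6 [279.5°–360°] cycloidal, h=-19: θ=330.9° here. β=51.4, B=80.5. -19·(0.6385 − sin(2π·0.6385)/(2π)) = -14.4435 → s = 4.5565

θ=53.4°: 10.1359
θ=236.2°: 18.8283
θ=330.9°: 4.5565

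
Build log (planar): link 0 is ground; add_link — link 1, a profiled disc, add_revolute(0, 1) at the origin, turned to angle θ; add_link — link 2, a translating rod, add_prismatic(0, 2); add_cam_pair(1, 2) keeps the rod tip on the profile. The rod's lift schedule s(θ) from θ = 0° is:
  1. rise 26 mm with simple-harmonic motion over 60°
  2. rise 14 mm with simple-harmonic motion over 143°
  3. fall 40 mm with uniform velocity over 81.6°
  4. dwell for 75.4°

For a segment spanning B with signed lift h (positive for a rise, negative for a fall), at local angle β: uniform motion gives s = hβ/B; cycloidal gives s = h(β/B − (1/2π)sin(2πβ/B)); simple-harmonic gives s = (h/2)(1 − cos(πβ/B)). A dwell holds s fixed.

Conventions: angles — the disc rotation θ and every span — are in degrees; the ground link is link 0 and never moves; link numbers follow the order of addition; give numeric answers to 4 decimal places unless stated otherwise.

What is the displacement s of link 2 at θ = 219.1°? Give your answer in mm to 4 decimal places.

seg 1 [0°–60°] simple-harmonic, h=26: full span → s += 26 → s = 26.0000
seg 2 [60°–203°] simple-harmonic, h=14: full span → s += 14 → s = 40.0000
seg 3 [203°–284.6°] uniform, h=-40: θ=219.1° here. β=16.1, B=81.6. -40·16.1/81.6 = -7.8922 → s = 32.1078

32.1078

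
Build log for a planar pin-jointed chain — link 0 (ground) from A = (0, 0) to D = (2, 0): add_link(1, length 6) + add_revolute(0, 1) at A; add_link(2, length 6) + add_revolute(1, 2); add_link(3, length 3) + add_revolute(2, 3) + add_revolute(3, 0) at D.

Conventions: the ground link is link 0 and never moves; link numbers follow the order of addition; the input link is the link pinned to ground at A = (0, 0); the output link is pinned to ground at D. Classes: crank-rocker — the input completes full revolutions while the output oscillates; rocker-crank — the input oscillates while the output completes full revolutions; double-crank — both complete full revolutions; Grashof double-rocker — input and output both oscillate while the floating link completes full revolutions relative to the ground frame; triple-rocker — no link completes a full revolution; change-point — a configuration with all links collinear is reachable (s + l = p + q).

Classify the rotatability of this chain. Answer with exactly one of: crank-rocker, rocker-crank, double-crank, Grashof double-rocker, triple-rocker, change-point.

lengths: ground=2, input=6, coupler=6, output=3
sorted: s=2 (shortest), l=6 (longest), p+q=9
s + l = 8 vs p + q = 9
s + l < p + q (Grashof) with shortest = ground link → double-crank

double-crank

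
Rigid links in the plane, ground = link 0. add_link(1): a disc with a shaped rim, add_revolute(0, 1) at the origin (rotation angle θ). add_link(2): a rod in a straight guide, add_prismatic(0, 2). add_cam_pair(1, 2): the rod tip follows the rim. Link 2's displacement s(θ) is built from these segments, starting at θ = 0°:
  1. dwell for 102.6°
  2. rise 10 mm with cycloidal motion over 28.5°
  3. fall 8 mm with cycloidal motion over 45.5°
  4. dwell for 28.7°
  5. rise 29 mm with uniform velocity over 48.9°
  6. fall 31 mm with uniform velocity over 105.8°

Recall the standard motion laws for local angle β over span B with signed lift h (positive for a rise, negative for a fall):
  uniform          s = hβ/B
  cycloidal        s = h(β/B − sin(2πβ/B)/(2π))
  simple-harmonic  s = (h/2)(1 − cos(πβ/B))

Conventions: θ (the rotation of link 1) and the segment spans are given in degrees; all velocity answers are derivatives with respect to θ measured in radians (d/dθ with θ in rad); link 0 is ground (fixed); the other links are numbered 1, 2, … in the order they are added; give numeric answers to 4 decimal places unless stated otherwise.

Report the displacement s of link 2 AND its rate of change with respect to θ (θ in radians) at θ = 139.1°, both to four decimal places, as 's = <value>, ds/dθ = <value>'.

segment 1 (0° to 102.6°, dwell): s unchanged at 0.0000
segment 2 (102.6° to 131.1°, cycloidal, h = 10) is passed completely: s = 0.0000 + (10) = 10.0000
θ = 139.1° falls in segment 3 (131.1° to 176.6°, cycloidal, h = -8): β = 139.1 − 131.1 = 8°, B = 45.5°; Δs = -8·(0.1758 − sin(2π·0.1758)/(2π)) = -0.2692; s = 10.0000 − 0.2692 = 9.7308
velocity in seg [131.1°–176.6°] (cycloidal), θ in radians: β = 8° = 0.1396 rad, B = 45.5° = 0.7941 rad; ds/dθ = (h/B)(1 − cos(2πβ/B)) = ((-8)/0.7941)(1 − cos(2π·0.1758)) = -5.547033 mm/rad

s = 9.7308, ds/dθ = -5.5470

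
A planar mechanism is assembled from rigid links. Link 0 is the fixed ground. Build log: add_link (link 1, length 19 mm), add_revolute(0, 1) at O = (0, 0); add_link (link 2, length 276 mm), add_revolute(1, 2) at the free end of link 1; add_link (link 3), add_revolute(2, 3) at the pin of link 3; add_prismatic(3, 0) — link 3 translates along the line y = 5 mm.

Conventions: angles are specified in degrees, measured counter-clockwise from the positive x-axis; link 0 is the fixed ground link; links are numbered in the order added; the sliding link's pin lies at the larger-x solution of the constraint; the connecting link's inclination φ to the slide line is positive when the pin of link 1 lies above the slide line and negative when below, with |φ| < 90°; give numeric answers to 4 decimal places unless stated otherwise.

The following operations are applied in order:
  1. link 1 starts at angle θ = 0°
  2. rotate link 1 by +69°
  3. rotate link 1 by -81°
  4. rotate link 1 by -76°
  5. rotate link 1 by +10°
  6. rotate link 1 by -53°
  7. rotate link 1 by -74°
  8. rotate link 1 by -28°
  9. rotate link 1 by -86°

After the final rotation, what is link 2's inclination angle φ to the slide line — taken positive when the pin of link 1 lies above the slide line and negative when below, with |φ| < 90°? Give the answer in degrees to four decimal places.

geometry: r = 19 mm, L = 276 mm, e = 5 mm; θ starts at 0°
rotate link 1 by +69°: θ ← 0° +69° = 69°
rotate link 1 by -81°: θ ← 69° -81° = -12°
rotate link 1 by -76°: θ ← -12° -76° = -88°
rotate link 1 by +10°: θ ← -88° +10° = -78°
rotate link 1 by -53°: θ ← -78° -53° = -131°
rotate link 1 by -74°: θ ← -131° -74° = -205°
rotate link 1 by -28°: θ ← -205° -28° = -233°
rotate link 1 by -86°: θ ← -233° -86° = -319°
h = r sin θ − e = 12.465122 − 5 = 7.465122
sin φ = h / L = 7.465122 / 276 = 0.02704754
φ = arcsin(0.02704754) = 1.549899°

1.5499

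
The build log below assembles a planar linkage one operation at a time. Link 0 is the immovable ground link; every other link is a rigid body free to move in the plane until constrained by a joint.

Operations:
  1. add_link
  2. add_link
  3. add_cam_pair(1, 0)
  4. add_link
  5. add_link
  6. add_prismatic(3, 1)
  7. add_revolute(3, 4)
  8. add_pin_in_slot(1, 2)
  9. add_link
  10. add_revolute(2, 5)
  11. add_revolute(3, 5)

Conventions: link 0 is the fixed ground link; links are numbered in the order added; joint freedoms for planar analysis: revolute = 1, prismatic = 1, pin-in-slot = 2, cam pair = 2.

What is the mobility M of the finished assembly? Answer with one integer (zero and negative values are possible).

L=1 J1=0 J2=0
add link → L=2 J1=0 J2=0
add link → L=3 J1=0 J2=0
C@1,0 dof=2 J2 → L=3 J1=0 J2=1
add link → L=4 J1=0 J2=1
add link → L=5 J1=0 J2=1
P@3,1 dof=1 J1 → L=5 J1=1 J2=1
R@3,4 dof=1 J1 → L=5 J1=2 J2=1
PS@1,2 dof=2 J2 → L=5 J1=2 J2=2
add link → L=6 J1=2 J2=2
R@2,5 dof=1 J1 → L=6 J1=3 J2=2
R@3,5 dof=1 J1 → L=6 J1=4 J2=2
M=3(L−1)−2J1−J2=3·5−2·4−2=5

M = 5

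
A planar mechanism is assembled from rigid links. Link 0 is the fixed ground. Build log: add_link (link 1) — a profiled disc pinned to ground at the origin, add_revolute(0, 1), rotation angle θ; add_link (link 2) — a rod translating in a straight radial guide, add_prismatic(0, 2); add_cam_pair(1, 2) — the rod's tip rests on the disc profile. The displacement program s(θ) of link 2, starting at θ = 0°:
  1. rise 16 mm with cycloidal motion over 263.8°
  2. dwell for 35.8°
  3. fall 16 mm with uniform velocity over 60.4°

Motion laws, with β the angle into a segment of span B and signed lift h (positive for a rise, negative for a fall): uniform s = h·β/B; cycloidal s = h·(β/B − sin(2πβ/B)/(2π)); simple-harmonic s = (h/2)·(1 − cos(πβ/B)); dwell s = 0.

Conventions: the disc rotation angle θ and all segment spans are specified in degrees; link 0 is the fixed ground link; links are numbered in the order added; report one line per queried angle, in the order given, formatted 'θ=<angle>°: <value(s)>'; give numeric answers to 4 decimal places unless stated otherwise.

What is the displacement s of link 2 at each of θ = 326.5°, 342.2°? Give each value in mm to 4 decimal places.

seg 1 [0°–263.8°] cycloidal, h=16: full span → s += 16 → s = 16.0000
seg 2 [263.8°–299.6°] dwell: s stays 16.0000
seg 3 [299.6°–360°] uniform, h=-16: θ=326.5° here. β=26.9, B=60.4. -16·26.9/60.4 = -7.1258 → s = 8.8742
seg 3 [299.6°–360°] uniform, h=-16: θ=342.2° here. β=42.6, B=60.4. -16·42.6/60.4 = -11.2848 → s = 4.7152

θ=326.5°: 8.8742
θ=342.2°: 4.7152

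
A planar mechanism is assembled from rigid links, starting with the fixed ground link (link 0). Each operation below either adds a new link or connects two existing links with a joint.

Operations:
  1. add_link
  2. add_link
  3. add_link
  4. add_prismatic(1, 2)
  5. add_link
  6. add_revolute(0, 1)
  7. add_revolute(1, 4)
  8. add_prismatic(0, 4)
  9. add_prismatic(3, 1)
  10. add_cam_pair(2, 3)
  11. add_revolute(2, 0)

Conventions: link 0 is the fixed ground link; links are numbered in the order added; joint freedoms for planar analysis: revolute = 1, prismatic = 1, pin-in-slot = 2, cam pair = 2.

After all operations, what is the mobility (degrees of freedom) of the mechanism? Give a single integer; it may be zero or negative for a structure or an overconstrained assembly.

link 0 = ground. State L|J1|J2 = 1|0|0
+link1  2|0|0
+link2  3|0|0
+link3  4|0|0
P(1,2) f=1→J1  4|1|0
+link4  5|1|0
R(0,1) f=1→J1  5|2|0
R(1,4) f=1→J1  5|3|0
P(0,4) f=1→J1  5|4|0
P(3,1) f=1→J1  5|5|0
C(2,3) f=2→J2  5|5|1
R(2,0) f=1→J1  5|6|1
M = 3(5−1)−2·6−1 = 12−12−1 = -1

M = -1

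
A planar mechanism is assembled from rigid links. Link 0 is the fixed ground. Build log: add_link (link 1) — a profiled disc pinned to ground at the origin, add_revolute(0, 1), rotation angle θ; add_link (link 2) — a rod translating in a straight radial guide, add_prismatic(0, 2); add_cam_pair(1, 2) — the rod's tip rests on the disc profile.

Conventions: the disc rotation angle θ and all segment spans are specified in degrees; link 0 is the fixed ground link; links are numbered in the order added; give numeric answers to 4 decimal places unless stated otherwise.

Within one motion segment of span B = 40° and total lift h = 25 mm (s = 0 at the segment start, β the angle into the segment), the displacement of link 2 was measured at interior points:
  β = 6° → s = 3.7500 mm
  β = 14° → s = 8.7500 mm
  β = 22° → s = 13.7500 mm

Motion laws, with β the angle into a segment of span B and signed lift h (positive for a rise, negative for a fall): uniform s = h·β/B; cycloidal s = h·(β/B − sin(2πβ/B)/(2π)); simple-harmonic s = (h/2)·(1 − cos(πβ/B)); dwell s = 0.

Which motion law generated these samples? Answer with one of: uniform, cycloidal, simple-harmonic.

candidates at β/B = r: uniform s = h·r (linear in β); cycloidal s = h·(r − sin(2πr)/(2π)); simple-harmonic s = (h/2)(1 − cos(πr))
β=6°: printed 3.7500 | uniform 3.7500, cycloidal 0.5310, simple-harmonic 1.3624
β=14°: printed 8.7500 | uniform 8.7500, cycloidal 5.5310, simple-harmonic 6.8251
β=22°: printed 13.7500 | uniform 13.7500, cycloidal 14.9795, simple-harmonic 14.4554
only one law matches every sample → uniform

uniform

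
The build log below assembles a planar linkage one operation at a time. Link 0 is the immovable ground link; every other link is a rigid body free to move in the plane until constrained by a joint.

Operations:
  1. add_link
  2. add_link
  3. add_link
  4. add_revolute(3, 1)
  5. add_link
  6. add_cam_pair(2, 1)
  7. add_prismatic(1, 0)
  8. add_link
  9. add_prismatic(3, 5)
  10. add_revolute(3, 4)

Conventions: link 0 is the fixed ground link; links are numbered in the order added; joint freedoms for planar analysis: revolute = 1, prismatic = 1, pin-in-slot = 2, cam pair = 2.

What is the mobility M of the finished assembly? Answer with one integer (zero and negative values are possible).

ground; <1,0,0>
#1 <2,0,0>
#2 <3,0,0>
#3 <4,0,0>
R:3↔1 J1 <4,1,0>
#4 <5,1,0>
C:2↔1 J2 <5,1,1>
P:1↔0 J1 <5,2,1>
#5 <6,2,1>
P:3↔5 J1 <6,3,1>
R:3↔4 J1 <6,4,1>
3×5 − 2×4 − 1×1 = 6

M = 6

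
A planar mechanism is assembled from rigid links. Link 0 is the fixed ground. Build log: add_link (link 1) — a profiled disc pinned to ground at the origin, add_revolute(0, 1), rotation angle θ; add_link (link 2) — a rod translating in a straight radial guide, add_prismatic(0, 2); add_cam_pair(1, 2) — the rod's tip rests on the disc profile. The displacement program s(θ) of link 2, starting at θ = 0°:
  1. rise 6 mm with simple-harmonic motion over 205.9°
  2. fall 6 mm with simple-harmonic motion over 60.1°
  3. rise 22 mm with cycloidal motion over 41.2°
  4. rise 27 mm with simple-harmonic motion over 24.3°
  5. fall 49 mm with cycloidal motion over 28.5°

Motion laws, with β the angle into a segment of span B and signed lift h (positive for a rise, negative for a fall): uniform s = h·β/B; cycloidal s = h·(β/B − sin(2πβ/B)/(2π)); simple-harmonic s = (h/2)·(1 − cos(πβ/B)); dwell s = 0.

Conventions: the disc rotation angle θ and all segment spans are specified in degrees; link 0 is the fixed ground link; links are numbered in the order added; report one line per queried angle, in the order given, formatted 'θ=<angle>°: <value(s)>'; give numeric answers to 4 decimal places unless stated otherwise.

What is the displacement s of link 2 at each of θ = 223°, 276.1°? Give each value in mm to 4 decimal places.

seg 1 [0°–205.9°] simple-harmonic, h=6: full span → s += 6 → s = 6.0000
seg 2 [205.9°–266°] simple-harmonic, h=-6: θ=223° here. β=17.1, B=60.1. -6/2·(1 − cos(π·0.2845)) = -1.1208 → s = 4.8792
seg 2 [205.9°–266°] simple-harmonic, h=-6: full span → s += -6 → s = 0.0000
seg 3 [266°–307.2°] cycloidal, h=22: θ=276.1° here. β=10.1, B=41.2. 22·(0.2451 − sin(2π·0.2451)/(2π)) = 1.8934 → s = 1.8934

θ=223°: 4.8792
θ=276.1°: 1.8934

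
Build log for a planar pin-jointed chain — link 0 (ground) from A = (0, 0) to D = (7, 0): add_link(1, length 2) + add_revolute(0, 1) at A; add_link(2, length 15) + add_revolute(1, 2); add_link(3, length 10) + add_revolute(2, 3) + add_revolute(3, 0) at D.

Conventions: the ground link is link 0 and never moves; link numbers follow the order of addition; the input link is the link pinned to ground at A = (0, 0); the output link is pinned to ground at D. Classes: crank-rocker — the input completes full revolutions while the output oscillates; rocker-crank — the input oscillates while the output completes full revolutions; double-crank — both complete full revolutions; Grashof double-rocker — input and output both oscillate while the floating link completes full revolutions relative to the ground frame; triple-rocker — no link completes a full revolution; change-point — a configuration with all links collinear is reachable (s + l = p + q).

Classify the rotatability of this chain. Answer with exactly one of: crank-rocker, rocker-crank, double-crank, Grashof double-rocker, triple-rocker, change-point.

lengths: ground=7, input=2, coupler=15, output=10
sorted: s=2 (shortest), l=15 (longest), p+q=17
s + l = 17 vs p + q = 17
s + l = p + q → change-point (collinear configuration reachable)

change-point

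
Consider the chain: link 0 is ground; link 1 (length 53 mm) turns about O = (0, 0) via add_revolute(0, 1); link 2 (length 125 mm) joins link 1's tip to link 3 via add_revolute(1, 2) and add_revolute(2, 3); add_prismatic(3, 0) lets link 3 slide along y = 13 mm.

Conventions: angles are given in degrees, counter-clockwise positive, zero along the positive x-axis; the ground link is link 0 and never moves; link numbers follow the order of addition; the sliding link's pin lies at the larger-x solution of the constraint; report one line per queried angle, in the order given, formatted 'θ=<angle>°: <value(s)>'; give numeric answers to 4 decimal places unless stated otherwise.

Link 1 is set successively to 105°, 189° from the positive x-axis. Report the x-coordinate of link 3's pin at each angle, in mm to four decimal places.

geometry: r = 53 mm, L = 125 mm, e = 13 mm
θ=105°: crank pin P = (r cos θ, r sin θ) = (-13.717409, 51.194069)
θ=105°: h = r sin θ − e = 51.194069 − 13 = 38.194069
θ=105°: x = r cos θ + √(L² − h²) = -13.717409 + 119.021902 = 105.304492
θ=189°: crank pin P = (r cos θ, r sin θ) = (-52.347482, -8.291027)
θ=189°: h = r sin θ − e = -8.291027 − 13 = -21.291027
θ=189°: x = r cos θ + √(L² − h²) = -52.347482 + 123.173423 = 70.825941

θ=105°: 105.3045
θ=189°: 70.8259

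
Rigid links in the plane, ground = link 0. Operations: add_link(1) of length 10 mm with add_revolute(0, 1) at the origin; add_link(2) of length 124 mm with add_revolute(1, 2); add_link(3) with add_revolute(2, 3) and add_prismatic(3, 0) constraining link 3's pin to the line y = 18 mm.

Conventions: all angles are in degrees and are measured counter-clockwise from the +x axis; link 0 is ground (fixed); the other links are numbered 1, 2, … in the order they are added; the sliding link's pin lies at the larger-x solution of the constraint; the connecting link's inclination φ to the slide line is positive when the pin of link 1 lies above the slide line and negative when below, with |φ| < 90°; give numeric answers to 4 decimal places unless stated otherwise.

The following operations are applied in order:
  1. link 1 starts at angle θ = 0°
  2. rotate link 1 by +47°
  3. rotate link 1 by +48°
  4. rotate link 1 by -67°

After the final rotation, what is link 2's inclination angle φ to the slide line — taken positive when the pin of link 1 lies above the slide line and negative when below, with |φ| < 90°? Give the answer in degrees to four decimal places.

geometry: r = 10 mm, L = 124 mm, e = 18 mm; θ starts at 0°
rotate link 1 by +47°: θ ← 0° +47° = 47°
rotate link 1 by +48°: θ ← 47° +48° = 95°
rotate link 1 by -67°: θ ← 95° -67° = 28°
h = r sin θ − e = 4.694716 − 18 = -13.305284
sin φ = h / L = -13.305284 / 124 = -0.10730068
φ = arcsin(-0.10730068) = -6.159735°

-6.1597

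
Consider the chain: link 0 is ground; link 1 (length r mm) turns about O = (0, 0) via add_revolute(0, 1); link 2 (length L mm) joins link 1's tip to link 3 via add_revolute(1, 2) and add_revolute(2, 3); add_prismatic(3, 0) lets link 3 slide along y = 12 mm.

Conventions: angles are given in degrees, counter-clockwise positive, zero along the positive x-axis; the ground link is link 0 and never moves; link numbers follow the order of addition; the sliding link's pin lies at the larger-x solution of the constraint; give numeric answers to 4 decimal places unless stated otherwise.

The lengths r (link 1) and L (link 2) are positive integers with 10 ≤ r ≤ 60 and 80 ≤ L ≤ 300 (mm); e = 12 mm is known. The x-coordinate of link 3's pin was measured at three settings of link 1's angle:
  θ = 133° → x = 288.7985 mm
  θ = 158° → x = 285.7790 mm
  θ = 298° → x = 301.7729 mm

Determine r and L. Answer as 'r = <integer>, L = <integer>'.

constraint per measurement: (x − r cos θ)² + (r sin θ − e)² = L²
subtracting the θ₁ and θ₂ equations cancels the r² and L² terms:
r = (x₁² − x₂²) / (2[(x₁cos θ₁ + e sin θ₁) − (x₂cos θ₂ + e sin θ₂)]) = 11.9998 → r = 12
L² = (x₁ − r cos θ₁)² + (r sin θ₁ − e)² = 88208.9862 → L = 297.0000 → L = 297
check at θ₃=298°: x = 301.7729 (printed 301.7729) ✓

r = 12, L = 297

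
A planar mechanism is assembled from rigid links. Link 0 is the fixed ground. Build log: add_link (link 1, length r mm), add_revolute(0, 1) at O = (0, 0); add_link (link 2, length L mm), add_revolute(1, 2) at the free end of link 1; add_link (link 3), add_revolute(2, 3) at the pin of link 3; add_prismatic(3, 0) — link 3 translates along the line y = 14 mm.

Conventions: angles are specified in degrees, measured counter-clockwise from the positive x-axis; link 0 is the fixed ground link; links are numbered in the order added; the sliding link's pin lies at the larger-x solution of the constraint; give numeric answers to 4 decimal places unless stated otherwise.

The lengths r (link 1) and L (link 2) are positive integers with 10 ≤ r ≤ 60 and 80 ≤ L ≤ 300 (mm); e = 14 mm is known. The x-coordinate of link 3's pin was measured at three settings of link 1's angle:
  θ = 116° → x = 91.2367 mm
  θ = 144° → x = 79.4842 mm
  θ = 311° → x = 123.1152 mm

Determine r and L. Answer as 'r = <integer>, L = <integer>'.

constraint per measurement: (x − r cos θ)² + (r sin θ − e)² = L²
subtracting the θ₁ and θ₂ equations cancels the r² and L² terms:
r = (x₁² − x₂²) / (2[(x₁cos θ₁ + e sin θ₁) − (x₂cos θ₂ + e sin θ₂)]) = 35.0002 → r = 35
L² = (x₁ − r cos θ₁)² + (r sin θ₁ − e)² = 11664.0048 → L = 108.0000 → L = 108
check at θ₃=311°: x = 123.1152 (printed 123.1152) ✓

r = 35, L = 108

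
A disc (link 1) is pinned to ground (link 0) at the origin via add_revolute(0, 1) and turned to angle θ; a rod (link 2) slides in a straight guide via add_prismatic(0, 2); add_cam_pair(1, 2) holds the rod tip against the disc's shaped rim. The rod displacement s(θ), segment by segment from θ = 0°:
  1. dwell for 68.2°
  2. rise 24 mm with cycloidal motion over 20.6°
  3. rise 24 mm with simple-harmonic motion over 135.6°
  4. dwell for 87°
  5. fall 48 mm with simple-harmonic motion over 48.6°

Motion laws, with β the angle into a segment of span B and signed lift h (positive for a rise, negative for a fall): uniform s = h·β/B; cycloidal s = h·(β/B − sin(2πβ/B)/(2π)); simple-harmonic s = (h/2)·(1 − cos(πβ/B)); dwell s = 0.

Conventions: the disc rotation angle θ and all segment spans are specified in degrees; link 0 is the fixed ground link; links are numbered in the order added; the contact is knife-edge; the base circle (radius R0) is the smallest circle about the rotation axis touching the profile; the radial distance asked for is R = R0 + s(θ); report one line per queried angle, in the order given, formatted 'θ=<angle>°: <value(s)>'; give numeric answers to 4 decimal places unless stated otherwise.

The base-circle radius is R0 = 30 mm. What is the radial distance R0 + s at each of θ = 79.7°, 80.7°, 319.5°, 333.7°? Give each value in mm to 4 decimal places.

segment 1 (0° to 68.2°, dwell): s unchanged at 0.0000
θ = 79.7° falls in segment 2 (68.2° to 88.8°, cycloidal, h = 24): β = 79.7 − 68.2 = 11.5°, B = 20.6°; Δs = 24·(0.5583 − sin(2π·0.5583)/(2π)) = 14.7651; s = 0.0000 + 14.7651 = 14.7651
θ = 80.7° falls in segment 2 (68.2° to 88.8°, cycloidal, h = 24): β = 80.7 − 68.2 = 12.5°, B = 20.6°; Δs = 24·(0.6068 − sin(2π·0.6068)/(2π)) = 16.9382; s = 0.0000 + 16.9382 = 16.9382
segment 2 (68.2° to 88.8°, cycloidal, h = 24) is passed completely: s = 0.0000 + (24) = 24.0000
segment 3 (88.8° to 224.4°, simple-harmonic, h = 24) is passed completely: s = 24.0000 + (24) = 48.0000
segment 4 (224.4° to 311.4°, dwell): s unchanged at 48.0000
θ = 319.5° falls in segment 5 (311.4° to 360°, simple-harmonic, h = -48): β = 319.5 − 311.4 = 8.1°, B = 48.6°; Δs = -48/2·(1 − cos(π·0.1667)) = -3.2154; s = 48.0000 − 3.2154 = 44.7846
θ = 333.7° falls in segment 5 (311.4° to 360°, simple-harmonic, h = -48): β = 333.7 − 311.4 = 22.3°, B = 48.6°; Δs = -48/2·(1 − cos(π·0.4588)) = -20.9058; s = 48.0000 − 20.9058 = 27.0942
θ=79.7°: R = R0 + s = 30 + 14.7651 = 44.7651
θ=80.7°: R = R0 + s = 30 + 16.9382 = 46.9382
θ=319.5°: R = R0 + s = 30 + 44.7846 = 74.7846
θ=333.7°: R = R0 + s = 30 + 27.0942 = 57.0942

θ=79.7°: 44.7651
θ=80.7°: 46.9382
θ=319.5°: 74.7846
θ=333.7°: 57.0942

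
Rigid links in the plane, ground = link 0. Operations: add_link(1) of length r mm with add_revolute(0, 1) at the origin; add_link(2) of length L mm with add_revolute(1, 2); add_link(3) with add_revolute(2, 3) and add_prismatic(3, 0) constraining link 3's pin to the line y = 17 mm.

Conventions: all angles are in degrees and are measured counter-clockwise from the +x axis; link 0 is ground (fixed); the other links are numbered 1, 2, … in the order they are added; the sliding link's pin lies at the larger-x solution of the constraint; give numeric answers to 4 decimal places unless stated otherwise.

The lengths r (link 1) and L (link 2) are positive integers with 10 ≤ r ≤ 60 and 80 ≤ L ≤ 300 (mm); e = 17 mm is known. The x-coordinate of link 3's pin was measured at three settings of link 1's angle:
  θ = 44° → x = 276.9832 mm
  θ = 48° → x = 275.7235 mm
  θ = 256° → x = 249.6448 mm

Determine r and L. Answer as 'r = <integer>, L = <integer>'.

constraint per measurement: (x − r cos θ)² + (r sin θ − e)² = L²
subtracting the θ₁ and θ₂ equations cancels the r² and L² terms:
r = (x₁² − x₂²) / (2[(x₁cos θ₁ + e sin θ₁) − (x₂cos θ₂ + e sin θ₂)]) = 24.9985 → r = 25
L² = (x₁ − r cos θ₁)² + (r sin θ₁ − e)² = 67080.9815 → L = 259.0000 → L = 259
check at θ₃=256°: x = 249.6448 (printed 249.6448) ✓

r = 25, L = 259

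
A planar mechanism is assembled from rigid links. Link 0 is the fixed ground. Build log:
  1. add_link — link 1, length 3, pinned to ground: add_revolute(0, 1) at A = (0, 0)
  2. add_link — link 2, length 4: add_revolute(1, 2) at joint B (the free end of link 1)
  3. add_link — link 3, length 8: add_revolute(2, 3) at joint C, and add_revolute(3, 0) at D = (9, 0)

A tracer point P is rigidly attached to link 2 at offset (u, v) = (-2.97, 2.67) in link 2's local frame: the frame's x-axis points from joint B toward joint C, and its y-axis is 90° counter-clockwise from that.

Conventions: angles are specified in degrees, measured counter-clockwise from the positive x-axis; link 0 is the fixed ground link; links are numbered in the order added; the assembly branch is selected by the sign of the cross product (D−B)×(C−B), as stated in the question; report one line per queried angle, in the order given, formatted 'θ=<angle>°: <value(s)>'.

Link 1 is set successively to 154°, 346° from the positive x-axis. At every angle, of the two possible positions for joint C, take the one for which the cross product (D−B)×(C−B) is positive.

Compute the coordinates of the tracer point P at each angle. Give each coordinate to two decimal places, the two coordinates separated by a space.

A=(0,0), D=(9.00,0)
θ=154°: B = A + 3.00·(cos154°, sin154°) = (-2.6964, 1.3151)
θ=154°: |BD| = 11.7701
θ=154°: circle(B,4.00) ∩ circle(D,8.00): a=3.8460, h=1.0993
θ=154°:   candidates: C₊=(1.2483,1.9778) cross=12.939; C₋=(1.0027,-0.2070) cross=-12.939
θ=154°:   branch + wants cross > 0 → take C=(1.2483,1.9778) (cross=12.939)
θ=154°: ex = (C−B)/|BC| = (0.9862,0.1657); ey = (-0.1657,0.9862)
θ=154°: P = B + -2.97·ex + 2.67·ey = (-6.0677,3.4562)
θ=346°: B = A + 3.00·(cos346°, sin346°) = (2.9109, -0.7258)
θ=346°: |BD| = 6.1322
θ=346°: circle(B,4.00) ∩ circle(D,8.00): a=-0.8477, h=3.9092
θ=346°:   candidates: C₊=(1.6065,3.0556) cross=23.972; C₋=(2.5319,-4.7078) cross=-23.972
θ=346°:   branch + wants cross > 0 → take C=(1.6065,3.0556) (cross=23.972)
θ=346°: ex = (C−B)/|BC| = (-0.3261,0.9453); ey = (-0.9453,-0.3261)
θ=346°: P = B + -2.97·ex + 2.67·ey = (1.3553,-4.4041)

θ=154°: -6.07 3.46
θ=346°: 1.36 -4.40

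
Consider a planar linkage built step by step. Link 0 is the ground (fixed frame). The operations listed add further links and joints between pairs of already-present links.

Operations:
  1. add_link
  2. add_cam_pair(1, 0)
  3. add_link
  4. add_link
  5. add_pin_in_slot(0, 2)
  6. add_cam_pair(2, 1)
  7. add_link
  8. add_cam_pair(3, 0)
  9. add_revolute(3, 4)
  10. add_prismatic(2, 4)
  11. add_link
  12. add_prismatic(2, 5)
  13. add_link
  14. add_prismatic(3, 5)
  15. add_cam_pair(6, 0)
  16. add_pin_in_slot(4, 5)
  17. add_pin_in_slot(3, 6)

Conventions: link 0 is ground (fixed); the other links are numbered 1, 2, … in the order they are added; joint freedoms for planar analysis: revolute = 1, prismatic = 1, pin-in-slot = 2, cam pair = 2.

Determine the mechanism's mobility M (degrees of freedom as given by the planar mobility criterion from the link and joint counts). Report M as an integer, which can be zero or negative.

L=1 J1=0 J2=0
add link → L=2 J1=0 J2=0
C@1,0 dof=2 J2 → L=2 J1=0 J2=1
add link → L=3 J1=0 J2=1
add link → L=4 J1=0 J2=1
PS@0,2 dof=2 J2 → L=4 J1=0 J2=2
C@2,1 dof=2 J2 → L=4 J1=0 J2=3
add link → L=5 J1=0 J2=3
C@3,0 dof=2 J2 → L=5 J1=0 J2=4
R@3,4 dof=1 J1 → L=5 J1=1 J2=4
P@2,4 dof=1 J1 → L=5 J1=2 J2=4
add link → L=6 J1=2 J2=4
P@2,5 dof=1 J1 → L=6 J1=3 J2=4
add link → L=7 J1=3 J2=4
P@3,5 dof=1 J1 → L=7 J1=4 J2=4
C@6,0 dof=2 J2 → L=7 J1=4 J2=5
PS@4,5 dof=2 J2 → L=7 J1=4 J2=6
PS@3,6 dof=2 J2 → L=7 J1=4 J2=7
M=3(L−1)−2J1−J2=3·6−2·4−7=3

M = 3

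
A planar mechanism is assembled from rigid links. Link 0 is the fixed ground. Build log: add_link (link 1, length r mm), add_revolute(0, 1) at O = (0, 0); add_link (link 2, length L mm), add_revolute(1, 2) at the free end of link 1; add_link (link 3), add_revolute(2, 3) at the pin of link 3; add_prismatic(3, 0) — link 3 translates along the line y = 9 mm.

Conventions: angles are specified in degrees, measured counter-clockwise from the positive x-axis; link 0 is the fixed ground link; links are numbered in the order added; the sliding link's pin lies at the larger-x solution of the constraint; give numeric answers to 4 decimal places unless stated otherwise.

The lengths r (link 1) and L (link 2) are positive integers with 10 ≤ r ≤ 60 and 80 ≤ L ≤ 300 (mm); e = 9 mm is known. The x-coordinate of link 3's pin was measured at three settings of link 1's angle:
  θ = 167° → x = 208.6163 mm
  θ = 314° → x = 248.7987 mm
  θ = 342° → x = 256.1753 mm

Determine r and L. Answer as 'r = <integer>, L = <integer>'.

constraint per measurement: (x − r cos θ)² + (r sin θ − e)² = L²
subtracting the θ₁ and θ₂ equations cancels the r² and L² terms:
r = (x₁² − x₂²) / (2[(x₁cos θ₁ + e sin θ₁) − (x₂cos θ₂ + e sin θ₂)]) = 25.0000 → r = 25
L² = (x₁ − r cos θ₁)² + (r sin θ₁ − e)² = 54289.0065 → L = 233.0000 → L = 233
check at θ₃=342°: x = 256.1753 (printed 256.1753) ✓

r = 25, L = 233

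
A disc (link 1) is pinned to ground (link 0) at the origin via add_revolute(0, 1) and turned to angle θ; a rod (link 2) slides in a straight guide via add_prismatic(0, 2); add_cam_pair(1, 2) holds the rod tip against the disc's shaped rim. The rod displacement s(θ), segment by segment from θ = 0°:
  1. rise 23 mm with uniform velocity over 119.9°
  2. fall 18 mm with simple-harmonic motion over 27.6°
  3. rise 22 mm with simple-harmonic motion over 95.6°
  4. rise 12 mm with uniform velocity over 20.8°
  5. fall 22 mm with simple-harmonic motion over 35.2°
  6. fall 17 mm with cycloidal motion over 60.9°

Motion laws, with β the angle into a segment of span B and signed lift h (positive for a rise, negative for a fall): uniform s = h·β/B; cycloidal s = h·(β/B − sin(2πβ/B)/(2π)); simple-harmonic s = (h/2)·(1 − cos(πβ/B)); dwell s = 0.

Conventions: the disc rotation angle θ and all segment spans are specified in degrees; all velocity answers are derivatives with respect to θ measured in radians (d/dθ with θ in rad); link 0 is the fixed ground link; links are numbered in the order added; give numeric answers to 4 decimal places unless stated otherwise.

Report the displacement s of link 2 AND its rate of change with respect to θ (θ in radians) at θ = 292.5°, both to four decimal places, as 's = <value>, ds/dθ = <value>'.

segment 1 (0° to 119.9°, uniform, h = 23) is passed completely: s = 0.0000 + (23) = 23.0000
segment 2 (119.9° to 147.5°, simple-harmonic, h = -18) is passed completely: s = 23.0000 + (-18) = 5.0000
segment 3 (147.5° to 243.1°, simple-harmonic, h = 22) is passed completely: s = 5.0000 + (22) = 27.0000
segment 4 (243.1° to 263.9°, uniform, h = 12) is passed completely: s = 27.0000 + (12) = 39.0000
θ = 292.5° falls in segment 5 (263.9° to 299.1°, simple-harmonic, h = -22): β = 292.5 − 263.9 = 28.6°, B = 35.2°; Δs = -22/2·(1 − cos(π·0.8125)) = -20.1462; s = 39.0000 − 20.1462 = 18.8538
velocity in seg [263.9°–299.1°] (simple-harmonic), θ in radians: β = 28.6° = 0.4992 rad, B = 35.2° = 0.6144 rad; ds/dθ = (πh/(2B)) sin(πβ/B) = (π·(-22)/(2·0.6144)) sin(π·0.8125) = -31.250826 mm/rad

s = 18.8538, ds/dθ = -31.2508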